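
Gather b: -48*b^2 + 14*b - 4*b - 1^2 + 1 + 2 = -48*b^2 + 10*b + 2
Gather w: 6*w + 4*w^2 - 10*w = 4*w^2 - 4*w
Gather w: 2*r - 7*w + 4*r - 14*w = 6*r - 21*w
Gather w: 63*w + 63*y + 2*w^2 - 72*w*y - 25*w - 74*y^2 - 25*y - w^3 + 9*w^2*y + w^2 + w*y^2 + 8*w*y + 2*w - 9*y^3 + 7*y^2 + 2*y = -w^3 + w^2*(9*y + 3) + w*(y^2 - 64*y + 40) - 9*y^3 - 67*y^2 + 40*y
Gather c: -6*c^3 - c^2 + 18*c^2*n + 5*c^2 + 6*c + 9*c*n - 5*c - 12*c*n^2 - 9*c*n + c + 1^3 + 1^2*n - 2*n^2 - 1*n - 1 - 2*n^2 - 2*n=-6*c^3 + c^2*(18*n + 4) + c*(2 - 12*n^2) - 4*n^2 - 2*n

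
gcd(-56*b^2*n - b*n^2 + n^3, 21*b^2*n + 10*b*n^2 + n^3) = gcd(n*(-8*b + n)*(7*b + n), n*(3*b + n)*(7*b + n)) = 7*b*n + n^2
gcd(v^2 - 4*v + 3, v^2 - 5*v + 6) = v - 3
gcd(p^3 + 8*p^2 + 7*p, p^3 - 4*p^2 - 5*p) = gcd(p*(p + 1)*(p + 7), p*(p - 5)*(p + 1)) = p^2 + p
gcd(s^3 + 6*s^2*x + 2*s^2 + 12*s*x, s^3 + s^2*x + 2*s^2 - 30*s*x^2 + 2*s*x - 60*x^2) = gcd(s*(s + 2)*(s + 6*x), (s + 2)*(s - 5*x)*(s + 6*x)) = s^2 + 6*s*x + 2*s + 12*x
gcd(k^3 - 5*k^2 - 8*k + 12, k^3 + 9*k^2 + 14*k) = k + 2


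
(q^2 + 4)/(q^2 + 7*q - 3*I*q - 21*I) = (q^2 + 4)/(q^2 + q*(7 - 3*I) - 21*I)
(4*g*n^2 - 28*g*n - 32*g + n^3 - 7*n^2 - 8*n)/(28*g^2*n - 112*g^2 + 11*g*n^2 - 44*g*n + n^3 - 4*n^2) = (n^2 - 7*n - 8)/(7*g*n - 28*g + n^2 - 4*n)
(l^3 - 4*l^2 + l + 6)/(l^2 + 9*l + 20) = (l^3 - 4*l^2 + l + 6)/(l^2 + 9*l + 20)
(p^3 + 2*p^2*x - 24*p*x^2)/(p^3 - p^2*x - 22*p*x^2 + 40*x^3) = p*(-p - 6*x)/(-p^2 - 3*p*x + 10*x^2)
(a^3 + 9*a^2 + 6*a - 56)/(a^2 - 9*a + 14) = (a^2 + 11*a + 28)/(a - 7)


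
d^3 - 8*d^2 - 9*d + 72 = (d - 8)*(d - 3)*(d + 3)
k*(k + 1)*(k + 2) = k^3 + 3*k^2 + 2*k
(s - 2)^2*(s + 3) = s^3 - s^2 - 8*s + 12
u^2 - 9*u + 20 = (u - 5)*(u - 4)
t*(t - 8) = t^2 - 8*t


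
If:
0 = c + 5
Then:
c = -5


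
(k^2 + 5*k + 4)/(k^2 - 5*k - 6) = (k + 4)/(k - 6)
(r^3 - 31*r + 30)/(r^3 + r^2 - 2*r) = (r^2 + r - 30)/(r*(r + 2))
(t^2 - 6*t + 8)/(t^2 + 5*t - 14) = (t - 4)/(t + 7)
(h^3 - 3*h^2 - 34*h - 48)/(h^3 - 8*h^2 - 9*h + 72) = (h + 2)/(h - 3)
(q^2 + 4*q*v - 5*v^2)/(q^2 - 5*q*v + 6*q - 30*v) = (q^2 + 4*q*v - 5*v^2)/(q^2 - 5*q*v + 6*q - 30*v)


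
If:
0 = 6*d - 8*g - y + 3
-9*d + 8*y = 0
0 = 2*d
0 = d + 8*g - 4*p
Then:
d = 0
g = 3/8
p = 3/4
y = 0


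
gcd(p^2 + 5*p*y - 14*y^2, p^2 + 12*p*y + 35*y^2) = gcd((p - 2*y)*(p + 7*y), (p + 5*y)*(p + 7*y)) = p + 7*y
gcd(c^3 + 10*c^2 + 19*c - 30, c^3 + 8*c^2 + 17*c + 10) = c + 5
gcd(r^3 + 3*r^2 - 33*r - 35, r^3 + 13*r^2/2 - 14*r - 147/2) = r + 7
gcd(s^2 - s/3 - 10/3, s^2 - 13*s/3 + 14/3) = s - 2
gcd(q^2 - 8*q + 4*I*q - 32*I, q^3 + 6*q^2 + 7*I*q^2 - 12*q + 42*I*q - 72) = q + 4*I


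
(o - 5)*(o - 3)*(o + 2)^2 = o^4 - 4*o^3 - 13*o^2 + 28*o + 60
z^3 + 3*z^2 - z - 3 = (z - 1)*(z + 1)*(z + 3)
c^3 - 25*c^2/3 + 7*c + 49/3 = (c - 7)*(c - 7/3)*(c + 1)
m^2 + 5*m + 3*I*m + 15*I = (m + 5)*(m + 3*I)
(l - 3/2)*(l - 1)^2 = l^3 - 7*l^2/2 + 4*l - 3/2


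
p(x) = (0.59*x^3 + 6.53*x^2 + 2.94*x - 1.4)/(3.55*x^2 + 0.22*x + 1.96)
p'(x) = (-7.1*x - 0.22)*(0.59*x^3 + 6.53*x^2 + 2.94*x - 1.4)/(3.55*x^2 + 0.22*x + 1.96)^2 + (1.77*x^2 + 13.06*x + 2.94)/(3.55*x^2 + 0.22*x + 1.96)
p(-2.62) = 0.98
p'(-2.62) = -0.05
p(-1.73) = 0.82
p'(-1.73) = -0.37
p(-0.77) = -0.02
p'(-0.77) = -1.58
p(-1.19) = 0.50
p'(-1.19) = -0.89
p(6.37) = 2.95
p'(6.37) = 0.16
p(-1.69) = 0.80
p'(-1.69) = -0.39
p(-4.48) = 0.88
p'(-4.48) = 0.11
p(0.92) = 1.41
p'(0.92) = 1.34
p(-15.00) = -0.71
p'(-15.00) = 0.16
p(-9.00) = 0.25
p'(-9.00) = 0.15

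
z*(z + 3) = z^2 + 3*z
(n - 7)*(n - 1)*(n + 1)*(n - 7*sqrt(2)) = n^4 - 7*sqrt(2)*n^3 - 7*n^3 - n^2 + 49*sqrt(2)*n^2 + 7*n + 7*sqrt(2)*n - 49*sqrt(2)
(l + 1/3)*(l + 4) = l^2 + 13*l/3 + 4/3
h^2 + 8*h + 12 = (h + 2)*(h + 6)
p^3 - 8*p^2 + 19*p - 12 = (p - 4)*(p - 3)*(p - 1)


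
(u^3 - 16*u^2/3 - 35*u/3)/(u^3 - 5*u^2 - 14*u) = (u + 5/3)/(u + 2)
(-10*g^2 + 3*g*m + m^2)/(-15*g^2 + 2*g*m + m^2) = (2*g - m)/(3*g - m)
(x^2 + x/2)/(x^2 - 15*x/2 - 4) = x/(x - 8)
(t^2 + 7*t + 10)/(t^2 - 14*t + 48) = (t^2 + 7*t + 10)/(t^2 - 14*t + 48)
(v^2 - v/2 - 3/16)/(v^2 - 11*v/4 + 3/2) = (v + 1/4)/(v - 2)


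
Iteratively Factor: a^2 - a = (a)*(a - 1)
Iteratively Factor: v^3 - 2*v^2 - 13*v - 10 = (v - 5)*(v^2 + 3*v + 2) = (v - 5)*(v + 2)*(v + 1)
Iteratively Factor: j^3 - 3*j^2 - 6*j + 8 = (j - 1)*(j^2 - 2*j - 8) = (j - 4)*(j - 1)*(j + 2)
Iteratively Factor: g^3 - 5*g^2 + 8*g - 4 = (g - 1)*(g^2 - 4*g + 4) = (g - 2)*(g - 1)*(g - 2)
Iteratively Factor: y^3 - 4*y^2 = (y - 4)*(y^2) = y*(y - 4)*(y)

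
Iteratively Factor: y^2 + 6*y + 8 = (y + 2)*(y + 4)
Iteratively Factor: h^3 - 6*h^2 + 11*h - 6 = (h - 3)*(h^2 - 3*h + 2) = (h - 3)*(h - 1)*(h - 2)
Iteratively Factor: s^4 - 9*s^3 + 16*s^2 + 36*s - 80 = (s - 2)*(s^3 - 7*s^2 + 2*s + 40) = (s - 4)*(s - 2)*(s^2 - 3*s - 10) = (s - 5)*(s - 4)*(s - 2)*(s + 2)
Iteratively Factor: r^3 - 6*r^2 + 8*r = (r - 2)*(r^2 - 4*r) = r*(r - 2)*(r - 4)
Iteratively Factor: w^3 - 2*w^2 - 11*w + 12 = (w + 3)*(w^2 - 5*w + 4) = (w - 1)*(w + 3)*(w - 4)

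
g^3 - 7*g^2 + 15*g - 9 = (g - 3)^2*(g - 1)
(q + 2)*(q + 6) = q^2 + 8*q + 12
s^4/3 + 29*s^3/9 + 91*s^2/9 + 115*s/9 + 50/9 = (s/3 + 1/3)*(s + 5/3)*(s + 2)*(s + 5)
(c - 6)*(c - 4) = c^2 - 10*c + 24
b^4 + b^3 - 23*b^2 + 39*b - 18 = (b - 3)*(b - 1)^2*(b + 6)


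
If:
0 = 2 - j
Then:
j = 2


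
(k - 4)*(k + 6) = k^2 + 2*k - 24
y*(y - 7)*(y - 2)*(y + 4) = y^4 - 5*y^3 - 22*y^2 + 56*y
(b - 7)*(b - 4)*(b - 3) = b^3 - 14*b^2 + 61*b - 84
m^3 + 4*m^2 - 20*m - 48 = (m - 4)*(m + 2)*(m + 6)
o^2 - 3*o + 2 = (o - 2)*(o - 1)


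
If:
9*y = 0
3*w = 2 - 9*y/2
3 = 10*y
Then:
No Solution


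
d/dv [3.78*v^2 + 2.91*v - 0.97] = 7.56*v + 2.91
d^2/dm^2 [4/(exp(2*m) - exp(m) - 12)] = 4*((1 - 4*exp(m))*(-exp(2*m) + exp(m) + 12) - 2*(2*exp(m) - 1)^2*exp(m))*exp(m)/(-exp(2*m) + exp(m) + 12)^3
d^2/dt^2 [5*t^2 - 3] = 10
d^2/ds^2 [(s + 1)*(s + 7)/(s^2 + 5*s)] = 2*(3*s^3 + 21*s^2 + 105*s + 175)/(s^3*(s^3 + 15*s^2 + 75*s + 125))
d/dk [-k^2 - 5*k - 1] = -2*k - 5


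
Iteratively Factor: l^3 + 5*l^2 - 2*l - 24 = (l - 2)*(l^2 + 7*l + 12) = (l - 2)*(l + 4)*(l + 3)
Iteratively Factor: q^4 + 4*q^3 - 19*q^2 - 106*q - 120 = (q - 5)*(q^3 + 9*q^2 + 26*q + 24) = (q - 5)*(q + 4)*(q^2 + 5*q + 6) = (q - 5)*(q + 3)*(q + 4)*(q + 2)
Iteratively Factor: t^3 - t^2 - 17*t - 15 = (t - 5)*(t^2 + 4*t + 3) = (t - 5)*(t + 3)*(t + 1)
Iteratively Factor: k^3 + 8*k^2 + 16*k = (k + 4)*(k^2 + 4*k) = (k + 4)^2*(k)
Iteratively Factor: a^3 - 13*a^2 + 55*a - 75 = (a - 5)*(a^2 - 8*a + 15) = (a - 5)^2*(a - 3)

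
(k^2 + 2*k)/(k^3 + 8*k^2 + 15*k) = (k + 2)/(k^2 + 8*k + 15)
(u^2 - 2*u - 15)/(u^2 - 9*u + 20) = (u + 3)/(u - 4)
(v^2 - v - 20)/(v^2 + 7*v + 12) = (v - 5)/(v + 3)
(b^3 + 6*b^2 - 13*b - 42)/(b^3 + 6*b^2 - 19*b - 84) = (b^2 - b - 6)/(b^2 - b - 12)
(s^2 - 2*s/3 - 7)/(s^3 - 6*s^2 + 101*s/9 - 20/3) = 3*(3*s + 7)/(9*s^2 - 27*s + 20)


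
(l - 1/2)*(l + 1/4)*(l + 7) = l^3 + 27*l^2/4 - 15*l/8 - 7/8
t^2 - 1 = (t - 1)*(t + 1)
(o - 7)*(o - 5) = o^2 - 12*o + 35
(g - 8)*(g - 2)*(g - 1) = g^3 - 11*g^2 + 26*g - 16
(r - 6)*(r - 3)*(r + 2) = r^3 - 7*r^2 + 36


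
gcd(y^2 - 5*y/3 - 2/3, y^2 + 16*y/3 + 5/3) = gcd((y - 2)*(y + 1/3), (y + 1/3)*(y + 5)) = y + 1/3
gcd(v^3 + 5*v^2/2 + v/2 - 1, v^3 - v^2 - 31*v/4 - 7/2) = v + 2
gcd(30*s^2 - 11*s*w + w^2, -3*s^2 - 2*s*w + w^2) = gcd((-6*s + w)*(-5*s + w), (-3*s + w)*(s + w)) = 1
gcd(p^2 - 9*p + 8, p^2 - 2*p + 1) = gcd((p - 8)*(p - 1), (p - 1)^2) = p - 1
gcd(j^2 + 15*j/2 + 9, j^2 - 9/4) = j + 3/2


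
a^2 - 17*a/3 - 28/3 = (a - 7)*(a + 4/3)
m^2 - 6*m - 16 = (m - 8)*(m + 2)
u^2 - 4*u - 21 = (u - 7)*(u + 3)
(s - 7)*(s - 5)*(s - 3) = s^3 - 15*s^2 + 71*s - 105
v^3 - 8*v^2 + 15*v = v*(v - 5)*(v - 3)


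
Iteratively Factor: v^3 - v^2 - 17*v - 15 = (v - 5)*(v^2 + 4*v + 3) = (v - 5)*(v + 3)*(v + 1)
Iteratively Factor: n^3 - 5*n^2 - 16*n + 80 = (n - 4)*(n^2 - n - 20) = (n - 4)*(n + 4)*(n - 5)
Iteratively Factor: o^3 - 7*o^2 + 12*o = (o - 3)*(o^2 - 4*o) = o*(o - 3)*(o - 4)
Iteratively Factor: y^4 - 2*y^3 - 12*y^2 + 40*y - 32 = (y - 2)*(y^3 - 12*y + 16) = (y - 2)*(y + 4)*(y^2 - 4*y + 4) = (y - 2)^2*(y + 4)*(y - 2)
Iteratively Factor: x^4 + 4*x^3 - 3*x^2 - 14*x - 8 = (x + 4)*(x^3 - 3*x - 2) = (x + 1)*(x + 4)*(x^2 - x - 2) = (x - 2)*(x + 1)*(x + 4)*(x + 1)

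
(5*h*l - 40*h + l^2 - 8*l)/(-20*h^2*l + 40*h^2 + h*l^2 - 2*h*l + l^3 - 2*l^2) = (8 - l)/(4*h*l - 8*h - l^2 + 2*l)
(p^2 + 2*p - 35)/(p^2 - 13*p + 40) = (p + 7)/(p - 8)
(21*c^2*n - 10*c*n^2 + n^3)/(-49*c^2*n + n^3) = (-3*c + n)/(7*c + n)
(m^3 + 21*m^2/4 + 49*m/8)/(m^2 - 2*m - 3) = m*(8*m^2 + 42*m + 49)/(8*(m^2 - 2*m - 3))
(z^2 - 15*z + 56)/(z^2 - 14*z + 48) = (z - 7)/(z - 6)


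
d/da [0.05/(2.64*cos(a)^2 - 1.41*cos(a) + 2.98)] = (0.264*cos(a) - 0.0705)*sin(a)/(2.64*cos(a)^2 - 1.41*cos(a) + 2.98)^2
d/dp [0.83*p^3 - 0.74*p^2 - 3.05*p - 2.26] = 2.49*p^2 - 1.48*p - 3.05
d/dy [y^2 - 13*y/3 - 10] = 2*y - 13/3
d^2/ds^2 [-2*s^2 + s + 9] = -4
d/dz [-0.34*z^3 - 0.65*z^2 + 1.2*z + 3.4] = -1.02*z^2 - 1.3*z + 1.2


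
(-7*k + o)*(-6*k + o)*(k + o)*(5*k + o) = 210*k^4 + 187*k^3*o - 31*k^2*o^2 - 7*k*o^3 + o^4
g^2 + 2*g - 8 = (g - 2)*(g + 4)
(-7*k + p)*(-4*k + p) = 28*k^2 - 11*k*p + p^2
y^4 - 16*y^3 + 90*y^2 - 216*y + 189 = (y - 7)*(y - 3)^3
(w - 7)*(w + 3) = w^2 - 4*w - 21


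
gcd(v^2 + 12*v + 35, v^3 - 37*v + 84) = v + 7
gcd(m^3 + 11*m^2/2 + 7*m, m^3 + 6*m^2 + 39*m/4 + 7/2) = m^2 + 11*m/2 + 7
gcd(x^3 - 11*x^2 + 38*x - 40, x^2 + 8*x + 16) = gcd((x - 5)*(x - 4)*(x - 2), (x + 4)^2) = 1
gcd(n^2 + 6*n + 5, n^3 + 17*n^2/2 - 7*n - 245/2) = n + 5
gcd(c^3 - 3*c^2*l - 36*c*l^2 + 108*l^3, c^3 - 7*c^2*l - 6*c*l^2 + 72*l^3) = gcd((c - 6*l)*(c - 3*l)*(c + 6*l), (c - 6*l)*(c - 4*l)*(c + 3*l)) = c - 6*l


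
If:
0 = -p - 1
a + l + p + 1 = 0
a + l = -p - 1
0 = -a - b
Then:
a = -l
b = l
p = -1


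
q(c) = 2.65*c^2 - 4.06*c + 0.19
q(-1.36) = 10.61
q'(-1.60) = -12.54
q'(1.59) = 4.37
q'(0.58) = -0.99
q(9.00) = 178.30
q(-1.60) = 13.47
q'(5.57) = 25.46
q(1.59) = 0.43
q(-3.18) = 39.90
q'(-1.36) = -11.27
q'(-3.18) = -20.91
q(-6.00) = 119.95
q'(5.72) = 26.26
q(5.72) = 63.67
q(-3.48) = 46.41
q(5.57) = 59.79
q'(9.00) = 43.64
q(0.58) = -1.27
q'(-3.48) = -22.50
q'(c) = 5.3*c - 4.06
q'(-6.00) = -35.86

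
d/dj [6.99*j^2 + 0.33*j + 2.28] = 13.98*j + 0.33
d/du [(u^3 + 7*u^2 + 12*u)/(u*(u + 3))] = 1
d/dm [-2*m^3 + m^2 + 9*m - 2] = -6*m^2 + 2*m + 9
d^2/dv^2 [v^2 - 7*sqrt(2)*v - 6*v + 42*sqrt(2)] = 2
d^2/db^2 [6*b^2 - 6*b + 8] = 12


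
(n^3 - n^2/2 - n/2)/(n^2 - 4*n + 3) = n*(2*n + 1)/(2*(n - 3))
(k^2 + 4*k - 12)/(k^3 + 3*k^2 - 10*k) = (k + 6)/(k*(k + 5))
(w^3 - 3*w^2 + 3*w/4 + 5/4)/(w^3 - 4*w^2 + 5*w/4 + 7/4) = (2*w - 5)/(2*w - 7)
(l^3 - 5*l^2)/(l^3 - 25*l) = l/(l + 5)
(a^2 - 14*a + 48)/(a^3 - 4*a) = (a^2 - 14*a + 48)/(a*(a^2 - 4))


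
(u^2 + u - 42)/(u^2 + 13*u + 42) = (u - 6)/(u + 6)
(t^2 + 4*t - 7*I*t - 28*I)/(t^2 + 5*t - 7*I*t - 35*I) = (t + 4)/(t + 5)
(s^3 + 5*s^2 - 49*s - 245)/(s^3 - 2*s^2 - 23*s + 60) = (s^2 - 49)/(s^2 - 7*s + 12)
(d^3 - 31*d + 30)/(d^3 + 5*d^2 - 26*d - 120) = (d - 1)/(d + 4)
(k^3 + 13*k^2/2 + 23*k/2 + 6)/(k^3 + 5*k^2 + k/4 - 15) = 2*(2*k^2 + 5*k + 3)/(4*k^2 + 4*k - 15)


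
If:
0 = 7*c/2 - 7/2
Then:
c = 1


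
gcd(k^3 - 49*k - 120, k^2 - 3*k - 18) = k + 3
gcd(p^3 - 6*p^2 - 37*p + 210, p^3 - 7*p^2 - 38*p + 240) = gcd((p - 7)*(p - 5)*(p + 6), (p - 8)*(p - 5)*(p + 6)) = p^2 + p - 30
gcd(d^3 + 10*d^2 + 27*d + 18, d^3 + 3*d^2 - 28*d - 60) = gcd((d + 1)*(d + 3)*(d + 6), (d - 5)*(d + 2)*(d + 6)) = d + 6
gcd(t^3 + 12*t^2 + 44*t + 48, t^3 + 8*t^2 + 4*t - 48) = t^2 + 10*t + 24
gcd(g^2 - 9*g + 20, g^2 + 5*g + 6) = 1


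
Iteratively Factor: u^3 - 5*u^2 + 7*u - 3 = (u - 3)*(u^2 - 2*u + 1) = (u - 3)*(u - 1)*(u - 1)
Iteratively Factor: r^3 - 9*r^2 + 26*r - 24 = (r - 2)*(r^2 - 7*r + 12) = (r - 4)*(r - 2)*(r - 3)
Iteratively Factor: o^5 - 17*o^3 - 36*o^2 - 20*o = (o + 1)*(o^4 - o^3 - 16*o^2 - 20*o) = (o + 1)*(o + 2)*(o^3 - 3*o^2 - 10*o) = o*(o + 1)*(o + 2)*(o^2 - 3*o - 10) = o*(o + 1)*(o + 2)^2*(o - 5)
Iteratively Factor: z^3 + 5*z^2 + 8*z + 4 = (z + 2)*(z^2 + 3*z + 2) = (z + 1)*(z + 2)*(z + 2)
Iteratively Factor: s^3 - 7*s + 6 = (s - 2)*(s^2 + 2*s - 3) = (s - 2)*(s - 1)*(s + 3)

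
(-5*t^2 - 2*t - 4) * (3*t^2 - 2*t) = -15*t^4 + 4*t^3 - 8*t^2 + 8*t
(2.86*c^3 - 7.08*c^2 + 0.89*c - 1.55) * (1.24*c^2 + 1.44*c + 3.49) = 3.5464*c^5 - 4.6608*c^4 + 0.889800000000001*c^3 - 25.3496*c^2 + 0.8741*c - 5.4095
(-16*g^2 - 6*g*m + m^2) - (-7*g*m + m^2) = -16*g^2 + g*m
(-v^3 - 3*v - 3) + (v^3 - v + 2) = -4*v - 1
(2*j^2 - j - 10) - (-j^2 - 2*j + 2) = 3*j^2 + j - 12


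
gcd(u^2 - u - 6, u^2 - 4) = u + 2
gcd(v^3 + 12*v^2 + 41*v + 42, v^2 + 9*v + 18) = v + 3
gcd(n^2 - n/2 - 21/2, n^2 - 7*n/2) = n - 7/2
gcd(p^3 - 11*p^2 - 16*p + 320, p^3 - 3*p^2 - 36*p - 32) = p - 8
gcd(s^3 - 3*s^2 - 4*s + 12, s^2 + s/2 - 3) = s + 2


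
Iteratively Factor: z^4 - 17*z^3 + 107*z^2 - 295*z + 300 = (z - 5)*(z^3 - 12*z^2 + 47*z - 60) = (z - 5)*(z - 3)*(z^2 - 9*z + 20) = (z - 5)*(z - 4)*(z - 3)*(z - 5)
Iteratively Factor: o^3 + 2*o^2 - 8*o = (o - 2)*(o^2 + 4*o) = o*(o - 2)*(o + 4)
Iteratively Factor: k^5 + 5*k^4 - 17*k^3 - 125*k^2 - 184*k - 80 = (k + 1)*(k^4 + 4*k^3 - 21*k^2 - 104*k - 80) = (k + 1)^2*(k^3 + 3*k^2 - 24*k - 80) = (k + 1)^2*(k + 4)*(k^2 - k - 20) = (k - 5)*(k + 1)^2*(k + 4)*(k + 4)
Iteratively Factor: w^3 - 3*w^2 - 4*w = (w - 4)*(w^2 + w) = (w - 4)*(w + 1)*(w)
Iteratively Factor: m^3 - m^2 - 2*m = (m)*(m^2 - m - 2) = m*(m - 2)*(m + 1)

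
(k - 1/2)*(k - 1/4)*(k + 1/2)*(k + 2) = k^4 + 7*k^3/4 - 3*k^2/4 - 7*k/16 + 1/8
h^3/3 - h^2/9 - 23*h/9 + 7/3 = (h/3 + 1)*(h - 7/3)*(h - 1)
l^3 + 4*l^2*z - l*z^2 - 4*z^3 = (l - z)*(l + z)*(l + 4*z)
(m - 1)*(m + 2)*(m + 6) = m^3 + 7*m^2 + 4*m - 12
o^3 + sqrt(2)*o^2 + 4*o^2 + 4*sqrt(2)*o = o*(o + 4)*(o + sqrt(2))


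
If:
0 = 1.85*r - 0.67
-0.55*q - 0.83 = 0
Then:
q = -1.51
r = 0.36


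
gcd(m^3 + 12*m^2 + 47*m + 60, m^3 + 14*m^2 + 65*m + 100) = m^2 + 9*m + 20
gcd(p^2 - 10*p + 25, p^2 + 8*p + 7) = 1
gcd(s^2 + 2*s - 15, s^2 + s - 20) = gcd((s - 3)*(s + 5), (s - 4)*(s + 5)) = s + 5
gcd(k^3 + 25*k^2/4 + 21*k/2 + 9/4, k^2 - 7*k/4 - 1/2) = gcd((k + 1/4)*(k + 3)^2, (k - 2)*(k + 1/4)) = k + 1/4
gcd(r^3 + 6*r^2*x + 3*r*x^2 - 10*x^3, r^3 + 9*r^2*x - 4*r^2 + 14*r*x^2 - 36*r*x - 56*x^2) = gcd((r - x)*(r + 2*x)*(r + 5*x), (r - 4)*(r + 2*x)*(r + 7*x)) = r + 2*x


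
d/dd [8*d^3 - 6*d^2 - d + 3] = 24*d^2 - 12*d - 1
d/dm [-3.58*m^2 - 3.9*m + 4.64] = -7.16*m - 3.9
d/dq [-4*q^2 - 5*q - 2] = -8*q - 5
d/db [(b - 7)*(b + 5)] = 2*b - 2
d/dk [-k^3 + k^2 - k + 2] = -3*k^2 + 2*k - 1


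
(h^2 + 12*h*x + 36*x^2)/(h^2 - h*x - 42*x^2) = (-h - 6*x)/(-h + 7*x)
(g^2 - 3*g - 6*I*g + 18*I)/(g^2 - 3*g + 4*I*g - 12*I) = (g - 6*I)/(g + 4*I)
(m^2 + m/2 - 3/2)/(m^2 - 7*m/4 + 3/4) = 2*(2*m + 3)/(4*m - 3)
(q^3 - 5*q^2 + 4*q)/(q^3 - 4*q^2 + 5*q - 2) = q*(q - 4)/(q^2 - 3*q + 2)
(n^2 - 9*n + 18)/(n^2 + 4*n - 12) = (n^2 - 9*n + 18)/(n^2 + 4*n - 12)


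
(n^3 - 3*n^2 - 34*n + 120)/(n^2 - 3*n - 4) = (n^2 + n - 30)/(n + 1)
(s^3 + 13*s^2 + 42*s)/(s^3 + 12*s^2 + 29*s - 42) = s/(s - 1)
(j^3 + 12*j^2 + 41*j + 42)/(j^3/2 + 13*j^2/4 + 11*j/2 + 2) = 4*(j^2 + 10*j + 21)/(2*j^2 + 9*j + 4)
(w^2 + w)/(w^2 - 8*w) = (w + 1)/(w - 8)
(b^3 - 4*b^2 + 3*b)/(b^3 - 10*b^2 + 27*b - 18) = b/(b - 6)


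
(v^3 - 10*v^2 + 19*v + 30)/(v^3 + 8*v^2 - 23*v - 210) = (v^2 - 5*v - 6)/(v^2 + 13*v + 42)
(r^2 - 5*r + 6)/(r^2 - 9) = (r - 2)/(r + 3)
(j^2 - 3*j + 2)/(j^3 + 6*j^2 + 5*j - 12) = (j - 2)/(j^2 + 7*j + 12)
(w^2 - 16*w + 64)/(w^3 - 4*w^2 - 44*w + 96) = (w - 8)/(w^2 + 4*w - 12)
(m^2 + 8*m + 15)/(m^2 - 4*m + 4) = (m^2 + 8*m + 15)/(m^2 - 4*m + 4)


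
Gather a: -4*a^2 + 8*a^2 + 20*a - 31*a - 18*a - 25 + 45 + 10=4*a^2 - 29*a + 30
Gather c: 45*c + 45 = 45*c + 45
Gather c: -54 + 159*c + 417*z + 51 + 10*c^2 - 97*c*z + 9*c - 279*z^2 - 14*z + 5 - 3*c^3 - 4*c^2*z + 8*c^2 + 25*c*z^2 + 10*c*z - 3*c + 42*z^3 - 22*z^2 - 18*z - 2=-3*c^3 + c^2*(18 - 4*z) + c*(25*z^2 - 87*z + 165) + 42*z^3 - 301*z^2 + 385*z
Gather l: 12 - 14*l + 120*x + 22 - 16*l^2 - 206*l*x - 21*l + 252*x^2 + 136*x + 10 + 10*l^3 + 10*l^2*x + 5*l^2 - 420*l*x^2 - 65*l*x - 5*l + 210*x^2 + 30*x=10*l^3 + l^2*(10*x - 11) + l*(-420*x^2 - 271*x - 40) + 462*x^2 + 286*x + 44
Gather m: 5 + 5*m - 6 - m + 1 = 4*m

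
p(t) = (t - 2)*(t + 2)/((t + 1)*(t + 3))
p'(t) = -(t - 2)*(t + 2)/((t + 1)*(t + 3)^2) + (t - 2)/((t + 1)*(t + 3)) - (t - 2)*(t + 2)/((t + 1)^2*(t + 3)) + (t + 2)/((t + 1)*(t + 3)) = 2*(2*t^2 + 7*t + 8)/(t^4 + 8*t^3 + 22*t^2 + 24*t + 9)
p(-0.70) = -5.09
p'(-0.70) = 17.14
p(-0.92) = -18.95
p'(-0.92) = 234.95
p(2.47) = 0.11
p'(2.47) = 0.21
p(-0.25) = -1.91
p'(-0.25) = 3.00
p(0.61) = -0.62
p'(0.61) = 0.77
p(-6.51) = 1.98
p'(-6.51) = 0.25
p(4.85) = 0.43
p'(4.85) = 0.08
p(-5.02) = 2.61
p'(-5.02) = 0.71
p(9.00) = 0.64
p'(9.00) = 0.03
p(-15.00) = 1.32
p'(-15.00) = 0.03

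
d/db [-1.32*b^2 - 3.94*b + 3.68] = -2.64*b - 3.94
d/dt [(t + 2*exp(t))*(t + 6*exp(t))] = 8*t*exp(t) + 2*t + 24*exp(2*t) + 8*exp(t)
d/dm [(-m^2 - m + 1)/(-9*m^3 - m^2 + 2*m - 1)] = ((2*m + 1)*(9*m^3 + m^2 - 2*m + 1) - (m^2 + m - 1)*(27*m^2 + 2*m - 2))/(9*m^3 + m^2 - 2*m + 1)^2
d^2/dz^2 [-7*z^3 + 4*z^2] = 8 - 42*z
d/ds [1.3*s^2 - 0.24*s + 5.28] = 2.6*s - 0.24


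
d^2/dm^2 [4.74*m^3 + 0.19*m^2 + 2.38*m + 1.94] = 28.44*m + 0.38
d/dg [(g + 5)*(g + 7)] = 2*g + 12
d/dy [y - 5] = 1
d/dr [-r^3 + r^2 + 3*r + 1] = -3*r^2 + 2*r + 3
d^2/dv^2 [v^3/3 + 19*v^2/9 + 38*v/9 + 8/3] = 2*v + 38/9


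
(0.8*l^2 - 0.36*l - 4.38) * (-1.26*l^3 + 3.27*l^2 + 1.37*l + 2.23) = -1.008*l^5 + 3.0696*l^4 + 5.4376*l^3 - 13.0318*l^2 - 6.8034*l - 9.7674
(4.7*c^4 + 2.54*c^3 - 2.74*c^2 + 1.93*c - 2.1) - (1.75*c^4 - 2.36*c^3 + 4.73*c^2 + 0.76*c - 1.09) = 2.95*c^4 + 4.9*c^3 - 7.47*c^2 + 1.17*c - 1.01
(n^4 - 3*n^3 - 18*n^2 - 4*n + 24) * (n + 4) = n^5 + n^4 - 30*n^3 - 76*n^2 + 8*n + 96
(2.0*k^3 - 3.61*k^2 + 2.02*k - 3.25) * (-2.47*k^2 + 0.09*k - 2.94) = -4.94*k^5 + 9.0967*k^4 - 11.1943*k^3 + 18.8227*k^2 - 6.2313*k + 9.555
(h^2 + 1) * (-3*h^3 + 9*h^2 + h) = -3*h^5 + 9*h^4 - 2*h^3 + 9*h^2 + h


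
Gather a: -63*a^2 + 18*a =-63*a^2 + 18*a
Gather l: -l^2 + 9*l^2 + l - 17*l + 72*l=8*l^2 + 56*l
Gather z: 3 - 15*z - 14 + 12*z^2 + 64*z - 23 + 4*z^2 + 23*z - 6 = 16*z^2 + 72*z - 40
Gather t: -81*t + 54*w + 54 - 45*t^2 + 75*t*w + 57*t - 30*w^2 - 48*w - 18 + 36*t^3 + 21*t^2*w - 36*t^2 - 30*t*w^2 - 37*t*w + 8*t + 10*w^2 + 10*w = 36*t^3 + t^2*(21*w - 81) + t*(-30*w^2 + 38*w - 16) - 20*w^2 + 16*w + 36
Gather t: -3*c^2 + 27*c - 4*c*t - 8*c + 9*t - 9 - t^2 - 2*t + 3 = -3*c^2 + 19*c - t^2 + t*(7 - 4*c) - 6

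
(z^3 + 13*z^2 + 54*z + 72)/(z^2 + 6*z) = z + 7 + 12/z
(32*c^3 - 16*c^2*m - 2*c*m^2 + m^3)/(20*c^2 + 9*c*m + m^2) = (8*c^2 - 6*c*m + m^2)/(5*c + m)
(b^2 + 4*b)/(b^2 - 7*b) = (b + 4)/(b - 7)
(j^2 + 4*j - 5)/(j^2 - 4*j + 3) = (j + 5)/(j - 3)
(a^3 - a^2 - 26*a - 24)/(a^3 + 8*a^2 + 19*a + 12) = (a - 6)/(a + 3)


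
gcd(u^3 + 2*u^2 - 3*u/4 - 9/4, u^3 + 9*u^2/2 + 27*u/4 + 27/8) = u^2 + 3*u + 9/4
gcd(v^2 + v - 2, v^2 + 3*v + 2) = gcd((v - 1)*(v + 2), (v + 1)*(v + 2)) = v + 2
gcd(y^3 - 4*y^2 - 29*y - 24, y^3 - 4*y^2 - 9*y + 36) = y + 3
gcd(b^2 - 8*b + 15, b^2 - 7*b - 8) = 1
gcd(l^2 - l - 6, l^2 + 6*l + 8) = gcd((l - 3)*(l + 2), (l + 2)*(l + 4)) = l + 2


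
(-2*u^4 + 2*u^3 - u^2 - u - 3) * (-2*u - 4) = 4*u^5 + 4*u^4 - 6*u^3 + 6*u^2 + 10*u + 12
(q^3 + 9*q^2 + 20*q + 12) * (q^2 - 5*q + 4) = q^5 + 4*q^4 - 21*q^3 - 52*q^2 + 20*q + 48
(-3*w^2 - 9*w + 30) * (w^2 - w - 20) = -3*w^4 - 6*w^3 + 99*w^2 + 150*w - 600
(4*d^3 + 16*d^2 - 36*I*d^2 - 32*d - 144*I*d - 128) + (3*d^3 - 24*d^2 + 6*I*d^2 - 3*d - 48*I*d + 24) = 7*d^3 - 8*d^2 - 30*I*d^2 - 35*d - 192*I*d - 104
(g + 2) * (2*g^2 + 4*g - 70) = 2*g^3 + 8*g^2 - 62*g - 140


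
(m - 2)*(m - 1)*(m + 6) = m^3 + 3*m^2 - 16*m + 12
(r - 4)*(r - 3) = r^2 - 7*r + 12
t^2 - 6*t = t*(t - 6)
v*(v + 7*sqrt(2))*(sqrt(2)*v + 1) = sqrt(2)*v^3 + 15*v^2 + 7*sqrt(2)*v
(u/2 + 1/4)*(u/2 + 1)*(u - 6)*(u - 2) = u^4/4 - 11*u^3/8 - 7*u^2/4 + 11*u/2 + 3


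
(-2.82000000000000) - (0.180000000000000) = -3.00000000000000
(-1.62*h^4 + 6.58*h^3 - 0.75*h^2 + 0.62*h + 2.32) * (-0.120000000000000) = 0.1944*h^4 - 0.7896*h^3 + 0.09*h^2 - 0.0744*h - 0.2784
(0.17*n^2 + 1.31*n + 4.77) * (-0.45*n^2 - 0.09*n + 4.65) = -0.0765*n^4 - 0.6048*n^3 - 1.4739*n^2 + 5.6622*n + 22.1805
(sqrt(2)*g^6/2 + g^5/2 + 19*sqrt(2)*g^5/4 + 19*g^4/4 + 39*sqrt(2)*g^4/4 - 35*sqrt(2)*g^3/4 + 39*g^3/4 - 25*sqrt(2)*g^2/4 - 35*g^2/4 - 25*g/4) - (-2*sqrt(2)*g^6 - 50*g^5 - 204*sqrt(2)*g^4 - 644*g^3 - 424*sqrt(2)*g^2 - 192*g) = 5*sqrt(2)*g^6/2 + 19*sqrt(2)*g^5/4 + 101*g^5/2 + 19*g^4/4 + 855*sqrt(2)*g^4/4 - 35*sqrt(2)*g^3/4 + 2615*g^3/4 - 35*g^2/4 + 1671*sqrt(2)*g^2/4 + 743*g/4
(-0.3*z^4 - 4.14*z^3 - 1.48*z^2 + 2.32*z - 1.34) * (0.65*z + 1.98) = -0.195*z^5 - 3.285*z^4 - 9.1592*z^3 - 1.4224*z^2 + 3.7226*z - 2.6532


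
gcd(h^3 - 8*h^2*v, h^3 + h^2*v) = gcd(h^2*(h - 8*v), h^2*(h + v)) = h^2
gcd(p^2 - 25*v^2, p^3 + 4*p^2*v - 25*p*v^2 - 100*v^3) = p^2 - 25*v^2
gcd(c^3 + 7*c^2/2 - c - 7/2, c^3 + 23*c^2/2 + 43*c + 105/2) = c + 7/2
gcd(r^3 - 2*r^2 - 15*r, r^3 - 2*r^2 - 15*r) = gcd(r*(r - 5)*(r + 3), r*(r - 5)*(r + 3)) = r^3 - 2*r^2 - 15*r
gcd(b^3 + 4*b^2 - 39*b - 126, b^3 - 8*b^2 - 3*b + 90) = b^2 - 3*b - 18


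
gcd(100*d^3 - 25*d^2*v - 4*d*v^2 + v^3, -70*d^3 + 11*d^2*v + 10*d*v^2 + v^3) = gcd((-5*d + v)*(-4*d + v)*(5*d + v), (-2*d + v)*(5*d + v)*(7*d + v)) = 5*d + v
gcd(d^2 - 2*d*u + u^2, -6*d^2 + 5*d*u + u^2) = -d + u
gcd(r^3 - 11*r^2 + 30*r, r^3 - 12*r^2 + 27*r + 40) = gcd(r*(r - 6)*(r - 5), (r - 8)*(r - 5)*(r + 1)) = r - 5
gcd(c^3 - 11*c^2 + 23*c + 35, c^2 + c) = c + 1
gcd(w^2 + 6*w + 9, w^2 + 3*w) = w + 3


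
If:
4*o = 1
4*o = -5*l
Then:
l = -1/5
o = 1/4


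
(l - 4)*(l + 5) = l^2 + l - 20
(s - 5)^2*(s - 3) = s^3 - 13*s^2 + 55*s - 75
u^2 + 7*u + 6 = (u + 1)*(u + 6)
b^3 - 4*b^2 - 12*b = b*(b - 6)*(b + 2)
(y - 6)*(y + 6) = y^2 - 36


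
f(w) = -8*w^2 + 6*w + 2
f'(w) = 6 - 16*w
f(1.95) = -16.72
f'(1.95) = -25.20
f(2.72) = -40.87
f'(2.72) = -37.52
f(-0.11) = 1.24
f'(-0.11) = 7.76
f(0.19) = 2.85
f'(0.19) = 2.96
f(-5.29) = -253.61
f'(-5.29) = 90.64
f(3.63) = -81.64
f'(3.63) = -52.08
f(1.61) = -9.08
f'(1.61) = -19.76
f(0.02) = 2.12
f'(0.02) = 5.68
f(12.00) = -1078.00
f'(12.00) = -186.00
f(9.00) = -592.00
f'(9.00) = -138.00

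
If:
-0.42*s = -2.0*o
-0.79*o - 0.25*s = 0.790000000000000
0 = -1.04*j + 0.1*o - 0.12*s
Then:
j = 0.18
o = -0.40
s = -1.90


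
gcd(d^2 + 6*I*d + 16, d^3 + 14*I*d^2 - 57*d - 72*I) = d + 8*I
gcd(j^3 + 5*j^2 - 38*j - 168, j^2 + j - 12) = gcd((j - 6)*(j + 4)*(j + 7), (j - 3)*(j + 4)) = j + 4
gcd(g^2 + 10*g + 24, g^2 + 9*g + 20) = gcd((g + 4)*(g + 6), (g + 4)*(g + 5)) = g + 4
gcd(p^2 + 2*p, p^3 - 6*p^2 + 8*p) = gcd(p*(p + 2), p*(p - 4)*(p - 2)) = p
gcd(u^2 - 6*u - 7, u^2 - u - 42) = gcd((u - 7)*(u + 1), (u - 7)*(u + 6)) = u - 7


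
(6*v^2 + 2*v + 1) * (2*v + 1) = 12*v^3 + 10*v^2 + 4*v + 1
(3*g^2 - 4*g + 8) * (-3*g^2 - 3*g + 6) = -9*g^4 + 3*g^3 + 6*g^2 - 48*g + 48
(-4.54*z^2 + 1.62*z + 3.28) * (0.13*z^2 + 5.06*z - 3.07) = -0.5902*z^4 - 22.7618*z^3 + 22.5614*z^2 + 11.6234*z - 10.0696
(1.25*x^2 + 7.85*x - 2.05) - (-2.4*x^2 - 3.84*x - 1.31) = 3.65*x^2 + 11.69*x - 0.74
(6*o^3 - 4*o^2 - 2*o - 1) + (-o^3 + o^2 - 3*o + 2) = 5*o^3 - 3*o^2 - 5*o + 1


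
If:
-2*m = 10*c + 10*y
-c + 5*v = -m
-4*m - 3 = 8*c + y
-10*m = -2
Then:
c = -94/175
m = 1/5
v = -129/875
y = 87/175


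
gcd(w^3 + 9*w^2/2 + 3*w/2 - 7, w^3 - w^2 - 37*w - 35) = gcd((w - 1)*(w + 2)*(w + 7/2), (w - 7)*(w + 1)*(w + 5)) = 1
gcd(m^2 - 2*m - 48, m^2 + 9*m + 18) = m + 6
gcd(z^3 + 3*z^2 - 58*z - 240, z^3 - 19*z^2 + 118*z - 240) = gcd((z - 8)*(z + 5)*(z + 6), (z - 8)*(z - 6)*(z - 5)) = z - 8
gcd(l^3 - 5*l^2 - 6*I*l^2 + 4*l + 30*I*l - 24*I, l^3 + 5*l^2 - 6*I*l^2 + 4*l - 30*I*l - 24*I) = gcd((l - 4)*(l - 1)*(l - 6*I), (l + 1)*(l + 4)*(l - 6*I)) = l - 6*I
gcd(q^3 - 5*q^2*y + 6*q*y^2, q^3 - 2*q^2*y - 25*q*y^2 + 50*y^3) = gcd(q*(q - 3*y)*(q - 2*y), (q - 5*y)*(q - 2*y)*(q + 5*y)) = -q + 2*y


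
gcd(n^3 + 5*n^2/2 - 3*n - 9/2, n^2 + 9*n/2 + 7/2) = n + 1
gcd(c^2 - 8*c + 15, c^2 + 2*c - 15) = c - 3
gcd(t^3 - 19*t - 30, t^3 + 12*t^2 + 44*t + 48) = t + 2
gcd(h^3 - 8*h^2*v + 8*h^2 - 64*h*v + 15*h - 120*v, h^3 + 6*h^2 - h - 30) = h^2 + 8*h + 15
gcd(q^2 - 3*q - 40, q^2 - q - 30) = q + 5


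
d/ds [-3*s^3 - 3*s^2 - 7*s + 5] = -9*s^2 - 6*s - 7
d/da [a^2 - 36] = 2*a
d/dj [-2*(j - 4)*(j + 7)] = -4*j - 6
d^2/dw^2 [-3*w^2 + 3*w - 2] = -6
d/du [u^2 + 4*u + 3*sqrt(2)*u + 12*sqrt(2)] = 2*u + 4 + 3*sqrt(2)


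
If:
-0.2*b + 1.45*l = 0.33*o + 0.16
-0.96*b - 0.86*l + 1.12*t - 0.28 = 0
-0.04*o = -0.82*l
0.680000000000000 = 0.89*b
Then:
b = 0.76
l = -0.06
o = -1.21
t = 0.86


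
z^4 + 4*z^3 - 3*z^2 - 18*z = z*(z - 2)*(z + 3)^2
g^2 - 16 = (g - 4)*(g + 4)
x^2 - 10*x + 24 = (x - 6)*(x - 4)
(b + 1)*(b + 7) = b^2 + 8*b + 7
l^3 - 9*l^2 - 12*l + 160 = (l - 8)*(l - 5)*(l + 4)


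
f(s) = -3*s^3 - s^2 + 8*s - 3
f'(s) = -9*s^2 - 2*s + 8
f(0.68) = 1.03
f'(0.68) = 2.48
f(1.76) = -8.37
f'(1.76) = -23.40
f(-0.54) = -7.14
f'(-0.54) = 6.46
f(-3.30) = 67.52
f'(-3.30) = -83.41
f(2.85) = -57.77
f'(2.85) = -70.80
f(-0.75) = -8.30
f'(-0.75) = 4.44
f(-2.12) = 4.13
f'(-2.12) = -28.21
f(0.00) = -3.00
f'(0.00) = 8.00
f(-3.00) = 45.00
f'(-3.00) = -67.00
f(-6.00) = 561.00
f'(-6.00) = -304.00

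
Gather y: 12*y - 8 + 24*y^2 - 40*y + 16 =24*y^2 - 28*y + 8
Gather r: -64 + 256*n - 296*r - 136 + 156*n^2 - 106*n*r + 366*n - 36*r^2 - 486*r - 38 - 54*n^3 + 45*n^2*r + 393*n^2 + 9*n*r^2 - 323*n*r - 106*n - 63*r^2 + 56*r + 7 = -54*n^3 + 549*n^2 + 516*n + r^2*(9*n - 99) + r*(45*n^2 - 429*n - 726) - 231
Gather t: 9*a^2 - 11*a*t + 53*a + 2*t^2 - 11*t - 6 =9*a^2 + 53*a + 2*t^2 + t*(-11*a - 11) - 6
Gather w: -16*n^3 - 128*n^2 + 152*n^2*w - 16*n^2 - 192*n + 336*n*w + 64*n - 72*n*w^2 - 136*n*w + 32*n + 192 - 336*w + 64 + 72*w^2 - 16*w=-16*n^3 - 144*n^2 - 96*n + w^2*(72 - 72*n) + w*(152*n^2 + 200*n - 352) + 256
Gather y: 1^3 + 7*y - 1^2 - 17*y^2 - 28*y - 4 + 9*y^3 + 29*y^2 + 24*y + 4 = 9*y^3 + 12*y^2 + 3*y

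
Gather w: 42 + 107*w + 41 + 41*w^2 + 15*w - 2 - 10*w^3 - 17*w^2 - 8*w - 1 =-10*w^3 + 24*w^2 + 114*w + 80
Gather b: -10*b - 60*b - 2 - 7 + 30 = 21 - 70*b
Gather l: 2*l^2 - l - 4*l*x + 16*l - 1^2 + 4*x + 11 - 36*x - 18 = 2*l^2 + l*(15 - 4*x) - 32*x - 8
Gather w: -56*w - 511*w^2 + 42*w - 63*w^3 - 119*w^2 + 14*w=-63*w^3 - 630*w^2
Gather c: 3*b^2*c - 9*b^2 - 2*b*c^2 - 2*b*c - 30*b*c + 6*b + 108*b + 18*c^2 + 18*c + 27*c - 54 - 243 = -9*b^2 + 114*b + c^2*(18 - 2*b) + c*(3*b^2 - 32*b + 45) - 297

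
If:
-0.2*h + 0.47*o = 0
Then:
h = 2.35*o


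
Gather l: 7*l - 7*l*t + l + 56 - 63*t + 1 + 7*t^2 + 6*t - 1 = l*(8 - 7*t) + 7*t^2 - 57*t + 56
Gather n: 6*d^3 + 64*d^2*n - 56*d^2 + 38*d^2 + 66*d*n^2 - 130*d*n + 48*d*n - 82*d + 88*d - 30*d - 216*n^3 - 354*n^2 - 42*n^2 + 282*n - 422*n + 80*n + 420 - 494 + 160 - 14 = 6*d^3 - 18*d^2 - 24*d - 216*n^3 + n^2*(66*d - 396) + n*(64*d^2 - 82*d - 60) + 72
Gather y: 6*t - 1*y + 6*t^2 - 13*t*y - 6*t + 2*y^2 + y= 6*t^2 - 13*t*y + 2*y^2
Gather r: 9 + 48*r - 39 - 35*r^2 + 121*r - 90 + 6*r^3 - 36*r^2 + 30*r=6*r^3 - 71*r^2 + 199*r - 120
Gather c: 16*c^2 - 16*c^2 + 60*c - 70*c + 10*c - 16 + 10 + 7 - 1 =0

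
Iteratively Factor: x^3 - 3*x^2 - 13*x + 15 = (x - 5)*(x^2 + 2*x - 3) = (x - 5)*(x - 1)*(x + 3)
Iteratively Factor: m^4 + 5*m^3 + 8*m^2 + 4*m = (m + 2)*(m^3 + 3*m^2 + 2*m) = m*(m + 2)*(m^2 + 3*m + 2) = m*(m + 2)^2*(m + 1)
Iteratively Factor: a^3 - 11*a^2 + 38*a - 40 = (a - 2)*(a^2 - 9*a + 20) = (a - 4)*(a - 2)*(a - 5)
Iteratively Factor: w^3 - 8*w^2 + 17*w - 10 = (w - 5)*(w^2 - 3*w + 2) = (w - 5)*(w - 2)*(w - 1)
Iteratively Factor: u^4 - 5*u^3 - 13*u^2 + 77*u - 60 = (u - 3)*(u^3 - 2*u^2 - 19*u + 20) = (u - 5)*(u - 3)*(u^2 + 3*u - 4) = (u - 5)*(u - 3)*(u - 1)*(u + 4)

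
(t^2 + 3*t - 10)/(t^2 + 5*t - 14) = (t + 5)/(t + 7)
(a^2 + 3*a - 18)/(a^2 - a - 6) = (a + 6)/(a + 2)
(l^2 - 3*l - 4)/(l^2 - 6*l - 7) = (l - 4)/(l - 7)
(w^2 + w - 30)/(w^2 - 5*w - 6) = (-w^2 - w + 30)/(-w^2 + 5*w + 6)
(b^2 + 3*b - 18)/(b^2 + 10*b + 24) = (b - 3)/(b + 4)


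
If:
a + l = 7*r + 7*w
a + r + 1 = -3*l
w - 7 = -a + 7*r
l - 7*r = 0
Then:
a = 343/75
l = -133/75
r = -19/75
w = 49/75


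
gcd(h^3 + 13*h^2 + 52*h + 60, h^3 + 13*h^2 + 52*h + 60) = h^3 + 13*h^2 + 52*h + 60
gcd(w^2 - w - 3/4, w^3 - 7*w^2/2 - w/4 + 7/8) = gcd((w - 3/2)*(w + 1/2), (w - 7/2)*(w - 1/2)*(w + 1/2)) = w + 1/2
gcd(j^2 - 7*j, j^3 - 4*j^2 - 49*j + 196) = j - 7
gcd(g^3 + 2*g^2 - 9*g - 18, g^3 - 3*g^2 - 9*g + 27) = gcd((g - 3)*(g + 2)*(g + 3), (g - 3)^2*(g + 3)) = g^2 - 9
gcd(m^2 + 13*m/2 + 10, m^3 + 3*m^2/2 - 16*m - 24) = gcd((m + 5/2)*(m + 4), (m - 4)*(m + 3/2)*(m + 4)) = m + 4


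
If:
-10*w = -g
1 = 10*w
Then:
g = 1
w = 1/10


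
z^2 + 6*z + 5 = (z + 1)*(z + 5)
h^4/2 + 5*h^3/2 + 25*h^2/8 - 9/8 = (h/2 + 1/2)*(h - 1/2)*(h + 3/2)*(h + 3)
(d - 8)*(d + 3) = d^2 - 5*d - 24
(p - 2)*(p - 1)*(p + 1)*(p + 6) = p^4 + 4*p^3 - 13*p^2 - 4*p + 12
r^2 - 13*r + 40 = (r - 8)*(r - 5)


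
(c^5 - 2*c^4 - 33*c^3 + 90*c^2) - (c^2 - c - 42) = c^5 - 2*c^4 - 33*c^3 + 89*c^2 + c + 42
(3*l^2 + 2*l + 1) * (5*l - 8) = 15*l^3 - 14*l^2 - 11*l - 8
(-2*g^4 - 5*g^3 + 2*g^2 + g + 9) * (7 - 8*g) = 16*g^5 + 26*g^4 - 51*g^3 + 6*g^2 - 65*g + 63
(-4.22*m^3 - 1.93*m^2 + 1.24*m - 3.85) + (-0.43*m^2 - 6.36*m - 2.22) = -4.22*m^3 - 2.36*m^2 - 5.12*m - 6.07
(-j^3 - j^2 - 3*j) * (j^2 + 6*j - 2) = -j^5 - 7*j^4 - 7*j^3 - 16*j^2 + 6*j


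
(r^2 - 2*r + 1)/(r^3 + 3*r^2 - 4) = (r - 1)/(r^2 + 4*r + 4)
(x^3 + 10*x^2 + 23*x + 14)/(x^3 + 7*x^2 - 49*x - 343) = (x^2 + 3*x + 2)/(x^2 - 49)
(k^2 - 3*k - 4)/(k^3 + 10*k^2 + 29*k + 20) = (k - 4)/(k^2 + 9*k + 20)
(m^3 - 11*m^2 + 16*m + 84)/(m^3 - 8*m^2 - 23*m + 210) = (m + 2)/(m + 5)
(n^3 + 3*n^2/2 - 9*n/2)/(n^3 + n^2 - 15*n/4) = 2*(n + 3)/(2*n + 5)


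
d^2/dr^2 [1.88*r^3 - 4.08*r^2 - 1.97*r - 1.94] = 11.28*r - 8.16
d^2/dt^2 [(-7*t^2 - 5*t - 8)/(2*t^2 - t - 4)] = 4*(-17*t^3 - 132*t^2 - 36*t - 82)/(8*t^6 - 12*t^5 - 42*t^4 + 47*t^3 + 84*t^2 - 48*t - 64)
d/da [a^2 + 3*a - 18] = 2*a + 3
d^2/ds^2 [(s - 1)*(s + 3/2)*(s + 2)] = 6*s + 5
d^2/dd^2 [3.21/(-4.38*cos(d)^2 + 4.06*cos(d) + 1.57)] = (-246.327696*(1 - cos(d)^2)^2 + 171.248364*cos(d)^3 - 264.371748*cos(d)^2 - 322.035546*cos(d) + 396.30018)/(-4.38*cos(d)^2 + 4.06*cos(d) + 1.57)^3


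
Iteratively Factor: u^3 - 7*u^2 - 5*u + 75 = (u - 5)*(u^2 - 2*u - 15) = (u - 5)^2*(u + 3)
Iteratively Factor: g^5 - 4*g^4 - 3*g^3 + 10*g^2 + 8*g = (g + 1)*(g^4 - 5*g^3 + 2*g^2 + 8*g) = (g + 1)^2*(g^3 - 6*g^2 + 8*g) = (g - 4)*(g + 1)^2*(g^2 - 2*g) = (g - 4)*(g - 2)*(g + 1)^2*(g)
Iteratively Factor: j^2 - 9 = (j - 3)*(j + 3)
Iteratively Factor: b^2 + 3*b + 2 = (b + 2)*(b + 1)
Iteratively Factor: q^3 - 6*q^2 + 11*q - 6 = (q - 2)*(q^2 - 4*q + 3) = (q - 3)*(q - 2)*(q - 1)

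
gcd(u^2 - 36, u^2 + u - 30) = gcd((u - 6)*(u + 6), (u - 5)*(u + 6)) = u + 6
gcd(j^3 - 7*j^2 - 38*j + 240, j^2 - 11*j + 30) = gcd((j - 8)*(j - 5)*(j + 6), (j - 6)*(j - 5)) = j - 5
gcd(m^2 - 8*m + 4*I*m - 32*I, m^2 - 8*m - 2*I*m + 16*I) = m - 8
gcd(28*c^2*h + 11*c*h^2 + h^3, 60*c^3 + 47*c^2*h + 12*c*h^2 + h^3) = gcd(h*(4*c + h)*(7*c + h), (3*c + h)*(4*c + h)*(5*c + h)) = 4*c + h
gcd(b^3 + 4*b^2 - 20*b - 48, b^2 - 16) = b - 4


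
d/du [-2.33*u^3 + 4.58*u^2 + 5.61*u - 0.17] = -6.99*u^2 + 9.16*u + 5.61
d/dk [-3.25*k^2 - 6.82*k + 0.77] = -6.5*k - 6.82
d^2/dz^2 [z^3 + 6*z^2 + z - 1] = 6*z + 12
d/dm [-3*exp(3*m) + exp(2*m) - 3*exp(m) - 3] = (-9*exp(2*m) + 2*exp(m) - 3)*exp(m)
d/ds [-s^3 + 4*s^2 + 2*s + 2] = -3*s^2 + 8*s + 2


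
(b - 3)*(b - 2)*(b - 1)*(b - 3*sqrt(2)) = b^4 - 6*b^3 - 3*sqrt(2)*b^3 + 11*b^2 + 18*sqrt(2)*b^2 - 33*sqrt(2)*b - 6*b + 18*sqrt(2)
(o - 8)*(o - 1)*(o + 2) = o^3 - 7*o^2 - 10*o + 16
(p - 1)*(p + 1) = p^2 - 1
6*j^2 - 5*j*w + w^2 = (-3*j + w)*(-2*j + w)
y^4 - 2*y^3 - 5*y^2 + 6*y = y*(y - 3)*(y - 1)*(y + 2)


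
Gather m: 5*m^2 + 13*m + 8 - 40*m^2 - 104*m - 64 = -35*m^2 - 91*m - 56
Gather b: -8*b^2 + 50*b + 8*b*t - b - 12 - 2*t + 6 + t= -8*b^2 + b*(8*t + 49) - t - 6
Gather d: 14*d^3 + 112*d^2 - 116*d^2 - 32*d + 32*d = 14*d^3 - 4*d^2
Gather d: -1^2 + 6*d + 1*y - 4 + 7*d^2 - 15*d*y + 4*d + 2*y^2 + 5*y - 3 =7*d^2 + d*(10 - 15*y) + 2*y^2 + 6*y - 8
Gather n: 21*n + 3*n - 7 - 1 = 24*n - 8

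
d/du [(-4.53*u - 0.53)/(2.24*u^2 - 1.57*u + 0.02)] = (10.1472*u^2 + 2.3744*u - 0.9227)/(5.0176*u^4 - 7.0336*u^3 + 2.5545*u^2 - 0.0628*u + 0.0004)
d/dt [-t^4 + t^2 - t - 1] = -4*t^3 + 2*t - 1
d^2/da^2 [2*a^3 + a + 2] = 12*a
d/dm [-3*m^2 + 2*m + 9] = 2 - 6*m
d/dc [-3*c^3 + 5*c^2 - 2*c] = -9*c^2 + 10*c - 2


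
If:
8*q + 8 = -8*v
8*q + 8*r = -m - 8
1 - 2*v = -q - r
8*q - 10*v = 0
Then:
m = 64/9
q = -5/9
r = -4/3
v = -4/9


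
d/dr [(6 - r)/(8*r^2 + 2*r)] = (2*r^2 - 24*r - 3)/(r^2*(16*r^2 + 8*r + 1))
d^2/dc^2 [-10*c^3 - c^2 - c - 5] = -60*c - 2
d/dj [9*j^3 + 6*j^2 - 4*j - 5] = 27*j^2 + 12*j - 4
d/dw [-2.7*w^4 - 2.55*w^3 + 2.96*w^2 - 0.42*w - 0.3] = -10.8*w^3 - 7.65*w^2 + 5.92*w - 0.42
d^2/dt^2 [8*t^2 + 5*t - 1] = 16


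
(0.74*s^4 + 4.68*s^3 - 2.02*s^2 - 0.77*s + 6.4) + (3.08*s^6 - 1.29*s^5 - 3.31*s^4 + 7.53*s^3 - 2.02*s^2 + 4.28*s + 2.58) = 3.08*s^6 - 1.29*s^5 - 2.57*s^4 + 12.21*s^3 - 4.04*s^2 + 3.51*s + 8.98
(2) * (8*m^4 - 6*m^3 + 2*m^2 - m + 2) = 16*m^4 - 12*m^3 + 4*m^2 - 2*m + 4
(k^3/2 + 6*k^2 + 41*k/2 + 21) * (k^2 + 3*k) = k^5/2 + 15*k^4/2 + 77*k^3/2 + 165*k^2/2 + 63*k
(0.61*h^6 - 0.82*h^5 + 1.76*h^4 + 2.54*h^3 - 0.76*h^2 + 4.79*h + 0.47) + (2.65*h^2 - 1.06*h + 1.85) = 0.61*h^6 - 0.82*h^5 + 1.76*h^4 + 2.54*h^3 + 1.89*h^2 + 3.73*h + 2.32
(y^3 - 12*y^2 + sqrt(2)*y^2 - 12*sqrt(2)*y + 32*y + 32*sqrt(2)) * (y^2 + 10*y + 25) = y^5 - 2*y^4 + sqrt(2)*y^4 - 63*y^3 - 2*sqrt(2)*y^3 - 63*sqrt(2)*y^2 + 20*y^2 + 20*sqrt(2)*y + 800*y + 800*sqrt(2)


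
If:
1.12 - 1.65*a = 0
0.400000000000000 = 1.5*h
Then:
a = 0.68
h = 0.27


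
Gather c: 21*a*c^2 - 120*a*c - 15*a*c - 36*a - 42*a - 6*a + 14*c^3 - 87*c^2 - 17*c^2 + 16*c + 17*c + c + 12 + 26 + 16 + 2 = -84*a + 14*c^3 + c^2*(21*a - 104) + c*(34 - 135*a) + 56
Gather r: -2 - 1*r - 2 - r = -2*r - 4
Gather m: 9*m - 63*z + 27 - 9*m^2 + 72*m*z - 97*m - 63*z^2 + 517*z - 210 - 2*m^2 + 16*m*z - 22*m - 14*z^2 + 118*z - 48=-11*m^2 + m*(88*z - 110) - 77*z^2 + 572*z - 231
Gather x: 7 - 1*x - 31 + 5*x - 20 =4*x - 44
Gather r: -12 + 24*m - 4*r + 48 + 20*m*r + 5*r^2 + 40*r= 24*m + 5*r^2 + r*(20*m + 36) + 36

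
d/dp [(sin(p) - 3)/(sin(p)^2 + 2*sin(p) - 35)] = (6*sin(p) + cos(p)^2 - 30)*cos(p)/(sin(p)^2 + 2*sin(p) - 35)^2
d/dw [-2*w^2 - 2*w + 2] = -4*w - 2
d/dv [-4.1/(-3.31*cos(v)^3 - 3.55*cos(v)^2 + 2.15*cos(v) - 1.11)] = (40.713*cos(v)^2 + 29.11*cos(v) - 8.815)*sin(v)/(3.31*cos(v)^3 + 3.55*cos(v)^2 - 2.15*cos(v) + 1.11)^2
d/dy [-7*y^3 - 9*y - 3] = -21*y^2 - 9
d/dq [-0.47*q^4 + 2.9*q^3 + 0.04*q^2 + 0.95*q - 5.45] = -1.88*q^3 + 8.7*q^2 + 0.08*q + 0.95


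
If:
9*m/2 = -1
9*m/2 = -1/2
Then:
No Solution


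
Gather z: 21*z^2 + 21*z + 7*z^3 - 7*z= 7*z^3 + 21*z^2 + 14*z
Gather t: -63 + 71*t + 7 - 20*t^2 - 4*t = -20*t^2 + 67*t - 56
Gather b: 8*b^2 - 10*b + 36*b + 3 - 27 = 8*b^2 + 26*b - 24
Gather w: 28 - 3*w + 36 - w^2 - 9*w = -w^2 - 12*w + 64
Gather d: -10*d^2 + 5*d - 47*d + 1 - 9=-10*d^2 - 42*d - 8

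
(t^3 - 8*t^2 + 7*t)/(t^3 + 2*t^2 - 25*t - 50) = t*(t^2 - 8*t + 7)/(t^3 + 2*t^2 - 25*t - 50)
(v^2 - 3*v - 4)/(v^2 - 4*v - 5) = (v - 4)/(v - 5)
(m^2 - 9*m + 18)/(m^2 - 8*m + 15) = (m - 6)/(m - 5)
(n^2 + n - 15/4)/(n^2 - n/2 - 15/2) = (n - 3/2)/(n - 3)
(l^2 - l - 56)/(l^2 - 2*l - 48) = (l + 7)/(l + 6)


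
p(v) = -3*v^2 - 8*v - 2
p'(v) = -6*v - 8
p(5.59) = -140.46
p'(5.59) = -41.54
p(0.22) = -3.91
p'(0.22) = -9.32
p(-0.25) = -0.19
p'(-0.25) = -6.50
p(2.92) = -50.94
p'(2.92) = -25.52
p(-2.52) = -0.89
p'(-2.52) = 7.12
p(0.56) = -7.42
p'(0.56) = -11.36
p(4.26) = -90.52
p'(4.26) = -33.56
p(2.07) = -31.41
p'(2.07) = -20.42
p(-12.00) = -338.00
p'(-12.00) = 64.00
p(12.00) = -530.00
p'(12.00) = -80.00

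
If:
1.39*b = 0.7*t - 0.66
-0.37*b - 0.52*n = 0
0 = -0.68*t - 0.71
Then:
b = -1.00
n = 0.71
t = -1.04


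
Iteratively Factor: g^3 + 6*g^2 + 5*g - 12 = (g - 1)*(g^2 + 7*g + 12) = (g - 1)*(g + 4)*(g + 3)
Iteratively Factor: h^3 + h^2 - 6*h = (h)*(h^2 + h - 6) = h*(h - 2)*(h + 3)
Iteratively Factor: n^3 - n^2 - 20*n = (n)*(n^2 - n - 20) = n*(n - 5)*(n + 4)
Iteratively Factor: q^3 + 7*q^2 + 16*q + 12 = (q + 2)*(q^2 + 5*q + 6) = (q + 2)^2*(q + 3)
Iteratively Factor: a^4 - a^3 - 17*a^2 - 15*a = (a - 5)*(a^3 + 4*a^2 + 3*a) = (a - 5)*(a + 1)*(a^2 + 3*a) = (a - 5)*(a + 1)*(a + 3)*(a)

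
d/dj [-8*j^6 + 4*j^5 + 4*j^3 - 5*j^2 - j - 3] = -48*j^5 + 20*j^4 + 12*j^2 - 10*j - 1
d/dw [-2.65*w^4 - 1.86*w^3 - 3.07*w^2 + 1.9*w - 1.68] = -10.6*w^3 - 5.58*w^2 - 6.14*w + 1.9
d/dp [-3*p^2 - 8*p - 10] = -6*p - 8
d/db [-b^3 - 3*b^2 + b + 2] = -3*b^2 - 6*b + 1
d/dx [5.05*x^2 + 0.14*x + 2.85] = 10.1*x + 0.14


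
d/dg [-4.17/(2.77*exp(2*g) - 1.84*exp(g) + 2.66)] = (23.1018*exp(g) - 7.6728)*exp(g)/(2.77*exp(2*g) - 1.84*exp(g) + 2.66)^2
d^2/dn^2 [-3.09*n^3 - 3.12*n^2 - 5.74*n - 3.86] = -18.54*n - 6.24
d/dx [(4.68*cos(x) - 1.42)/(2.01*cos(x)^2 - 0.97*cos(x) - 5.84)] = (9.4068*cos(x)^2 - 5.7084*cos(x) + 28.7086)*sin(x)/(4.0401*cos(x)^4 - 3.8994*cos(x)^3 - 22.5359*cos(x)^2 + 11.3296*cos(x) + 34.1056)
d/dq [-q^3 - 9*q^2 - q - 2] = -3*q^2 - 18*q - 1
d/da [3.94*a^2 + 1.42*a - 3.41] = 7.88*a + 1.42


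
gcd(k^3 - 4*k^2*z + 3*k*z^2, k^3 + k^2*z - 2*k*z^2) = -k^2 + k*z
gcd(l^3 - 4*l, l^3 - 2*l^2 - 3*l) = l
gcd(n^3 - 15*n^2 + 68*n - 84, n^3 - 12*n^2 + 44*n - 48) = n^2 - 8*n + 12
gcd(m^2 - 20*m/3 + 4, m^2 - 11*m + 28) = 1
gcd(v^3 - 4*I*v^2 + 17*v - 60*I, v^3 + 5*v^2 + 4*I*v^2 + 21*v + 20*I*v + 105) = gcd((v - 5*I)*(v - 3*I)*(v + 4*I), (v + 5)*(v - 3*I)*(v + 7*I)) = v - 3*I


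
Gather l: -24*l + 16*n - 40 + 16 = -24*l + 16*n - 24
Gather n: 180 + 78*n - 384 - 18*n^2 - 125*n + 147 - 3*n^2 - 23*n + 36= -21*n^2 - 70*n - 21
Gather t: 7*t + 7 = 7*t + 7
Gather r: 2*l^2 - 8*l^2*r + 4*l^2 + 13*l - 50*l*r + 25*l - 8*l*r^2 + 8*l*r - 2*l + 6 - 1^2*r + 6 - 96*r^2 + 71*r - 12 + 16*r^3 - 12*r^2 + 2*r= 6*l^2 + 36*l + 16*r^3 + r^2*(-8*l - 108) + r*(-8*l^2 - 42*l + 72)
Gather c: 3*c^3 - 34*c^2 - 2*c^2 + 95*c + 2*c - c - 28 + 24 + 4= 3*c^3 - 36*c^2 + 96*c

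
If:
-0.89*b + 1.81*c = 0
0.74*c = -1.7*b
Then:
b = 0.00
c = 0.00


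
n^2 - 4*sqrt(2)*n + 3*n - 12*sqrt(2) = (n + 3)*(n - 4*sqrt(2))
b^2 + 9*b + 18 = (b + 3)*(b + 6)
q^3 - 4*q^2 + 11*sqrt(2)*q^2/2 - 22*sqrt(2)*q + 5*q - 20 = (q - 4)*(q + sqrt(2)/2)*(q + 5*sqrt(2))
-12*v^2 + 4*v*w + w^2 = (-2*v + w)*(6*v + w)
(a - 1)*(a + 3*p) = a^2 + 3*a*p - a - 3*p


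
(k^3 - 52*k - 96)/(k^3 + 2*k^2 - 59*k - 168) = (k^2 + 8*k + 12)/(k^2 + 10*k + 21)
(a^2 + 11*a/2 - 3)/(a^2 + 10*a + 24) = (a - 1/2)/(a + 4)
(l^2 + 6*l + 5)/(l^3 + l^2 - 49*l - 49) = (l + 5)/(l^2 - 49)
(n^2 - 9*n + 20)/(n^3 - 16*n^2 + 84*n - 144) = (n - 5)/(n^2 - 12*n + 36)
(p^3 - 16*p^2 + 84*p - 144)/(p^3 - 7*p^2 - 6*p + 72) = (p - 6)/(p + 3)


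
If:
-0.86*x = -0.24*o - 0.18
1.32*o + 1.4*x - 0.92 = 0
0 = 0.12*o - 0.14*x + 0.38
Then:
No Solution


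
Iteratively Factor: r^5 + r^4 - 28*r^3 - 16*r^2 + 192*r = (r + 4)*(r^4 - 3*r^3 - 16*r^2 + 48*r) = r*(r + 4)*(r^3 - 3*r^2 - 16*r + 48) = r*(r - 3)*(r + 4)*(r^2 - 16) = r*(r - 3)*(r + 4)^2*(r - 4)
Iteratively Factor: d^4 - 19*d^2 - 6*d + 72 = (d + 3)*(d^3 - 3*d^2 - 10*d + 24) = (d - 2)*(d + 3)*(d^2 - d - 12) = (d - 2)*(d + 3)^2*(d - 4)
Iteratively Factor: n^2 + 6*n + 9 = (n + 3)*(n + 3)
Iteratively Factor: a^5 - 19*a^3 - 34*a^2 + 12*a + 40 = (a - 1)*(a^4 + a^3 - 18*a^2 - 52*a - 40) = (a - 1)*(a + 2)*(a^3 - a^2 - 16*a - 20) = (a - 1)*(a + 2)^2*(a^2 - 3*a - 10) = (a - 1)*(a + 2)^3*(a - 5)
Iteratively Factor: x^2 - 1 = (x + 1)*(x - 1)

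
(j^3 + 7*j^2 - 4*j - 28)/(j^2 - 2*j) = j + 9 + 14/j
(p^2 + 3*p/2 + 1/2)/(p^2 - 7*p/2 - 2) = (p + 1)/(p - 4)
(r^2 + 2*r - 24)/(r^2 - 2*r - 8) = (r + 6)/(r + 2)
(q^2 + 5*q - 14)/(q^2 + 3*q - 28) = (q - 2)/(q - 4)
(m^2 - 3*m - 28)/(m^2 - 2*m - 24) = (m - 7)/(m - 6)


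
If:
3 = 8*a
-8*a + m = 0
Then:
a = 3/8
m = 3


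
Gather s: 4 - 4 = 0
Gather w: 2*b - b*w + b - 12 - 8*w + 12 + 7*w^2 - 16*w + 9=3*b + 7*w^2 + w*(-b - 24) + 9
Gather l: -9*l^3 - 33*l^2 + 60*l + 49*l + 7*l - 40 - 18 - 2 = -9*l^3 - 33*l^2 + 116*l - 60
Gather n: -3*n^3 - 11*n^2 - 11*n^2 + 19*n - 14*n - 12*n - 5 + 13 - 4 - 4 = -3*n^3 - 22*n^2 - 7*n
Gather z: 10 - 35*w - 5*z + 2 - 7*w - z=-42*w - 6*z + 12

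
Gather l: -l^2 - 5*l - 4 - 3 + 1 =-l^2 - 5*l - 6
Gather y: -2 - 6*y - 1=-6*y - 3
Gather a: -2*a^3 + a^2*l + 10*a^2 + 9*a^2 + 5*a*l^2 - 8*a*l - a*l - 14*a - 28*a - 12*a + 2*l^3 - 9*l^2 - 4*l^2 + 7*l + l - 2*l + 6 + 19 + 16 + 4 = -2*a^3 + a^2*(l + 19) + a*(5*l^2 - 9*l - 54) + 2*l^3 - 13*l^2 + 6*l + 45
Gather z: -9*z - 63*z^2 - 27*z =-63*z^2 - 36*z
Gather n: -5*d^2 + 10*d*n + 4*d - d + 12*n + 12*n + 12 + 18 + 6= -5*d^2 + 3*d + n*(10*d + 24) + 36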